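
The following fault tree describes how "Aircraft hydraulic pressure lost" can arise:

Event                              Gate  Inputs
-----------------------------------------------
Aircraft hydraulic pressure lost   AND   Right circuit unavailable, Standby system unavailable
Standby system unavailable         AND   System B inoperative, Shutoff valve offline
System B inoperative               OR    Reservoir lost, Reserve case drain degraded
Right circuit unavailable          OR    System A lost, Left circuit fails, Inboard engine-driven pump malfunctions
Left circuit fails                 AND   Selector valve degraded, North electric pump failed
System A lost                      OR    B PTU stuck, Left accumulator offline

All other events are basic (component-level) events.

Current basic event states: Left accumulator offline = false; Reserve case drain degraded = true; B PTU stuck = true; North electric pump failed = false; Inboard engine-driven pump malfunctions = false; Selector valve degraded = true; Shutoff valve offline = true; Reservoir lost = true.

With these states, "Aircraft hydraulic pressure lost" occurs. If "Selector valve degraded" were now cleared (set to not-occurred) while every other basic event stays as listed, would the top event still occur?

Yes

Counterfactual: set "Selector valve degraded" to not occurred.
System A lost [OR]: B PTU stuck=occurs, Left accumulator offline=not → at least one input occurs → occurs.
Left circuit fails [AND]: Selector valve degraded=not, North electric pump failed=not → not all inputs occur → does not occur.
Right circuit unavailable [OR]: System A lost=occurs, Left circuit fails=not, Inboard engine-driven pump malfunctions=not → at least one input occurs → occurs.
System B inoperative [OR]: Reservoir lost=occurs, Reserve case drain degraded=occurs → at least one input occurs → occurs.
Standby system unavailable [AND]: System B inoperative=occurs, Shutoff valve offline=occurs → all inputs occur → occurs.
Aircraft hydraulic pressure lost [AND]: Right circuit unavailable=occurs, Standby system unavailable=occurs → all inputs occur → occurs.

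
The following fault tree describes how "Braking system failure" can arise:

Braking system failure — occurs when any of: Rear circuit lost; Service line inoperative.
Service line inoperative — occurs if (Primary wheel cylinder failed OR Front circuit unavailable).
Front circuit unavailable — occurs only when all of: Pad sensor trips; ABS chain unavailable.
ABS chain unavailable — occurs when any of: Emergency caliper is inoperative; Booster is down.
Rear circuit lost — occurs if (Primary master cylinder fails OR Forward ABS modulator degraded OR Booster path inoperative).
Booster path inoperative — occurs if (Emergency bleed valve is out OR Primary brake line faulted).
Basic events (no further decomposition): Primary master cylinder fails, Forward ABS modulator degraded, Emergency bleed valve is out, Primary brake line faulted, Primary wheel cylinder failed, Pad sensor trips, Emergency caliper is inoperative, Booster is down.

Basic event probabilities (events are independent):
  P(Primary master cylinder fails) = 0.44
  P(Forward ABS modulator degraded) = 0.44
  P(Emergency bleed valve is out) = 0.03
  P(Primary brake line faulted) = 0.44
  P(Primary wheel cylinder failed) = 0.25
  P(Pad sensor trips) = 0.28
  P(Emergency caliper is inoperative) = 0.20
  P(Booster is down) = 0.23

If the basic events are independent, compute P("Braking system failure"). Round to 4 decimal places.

0.8860

P(Booster path inoperative) [OR] = 1 − (1−0.03) × (1−0.44) = 0.456800
P(Rear circuit lost) [OR] = 1 − (1−0.44) × (1−0.44) × (1−0.456800) = 0.829652
P(ABS chain unavailable) [OR] = 1 − (1−0.20) × (1−0.23) = 0.384000
P(Front circuit unavailable) [AND] = 0.28 × 0.384000 = 0.107520
P(Service line inoperative) [OR] = 1 − (1−0.25) × (1−0.107520) = 0.330640
P(Braking system failure) [OR] = 1 − (1−0.829652) × (1−0.330640) = 0.885976
Rounded to 4 decimal places: P(Braking system failure) ≈ 0.8860.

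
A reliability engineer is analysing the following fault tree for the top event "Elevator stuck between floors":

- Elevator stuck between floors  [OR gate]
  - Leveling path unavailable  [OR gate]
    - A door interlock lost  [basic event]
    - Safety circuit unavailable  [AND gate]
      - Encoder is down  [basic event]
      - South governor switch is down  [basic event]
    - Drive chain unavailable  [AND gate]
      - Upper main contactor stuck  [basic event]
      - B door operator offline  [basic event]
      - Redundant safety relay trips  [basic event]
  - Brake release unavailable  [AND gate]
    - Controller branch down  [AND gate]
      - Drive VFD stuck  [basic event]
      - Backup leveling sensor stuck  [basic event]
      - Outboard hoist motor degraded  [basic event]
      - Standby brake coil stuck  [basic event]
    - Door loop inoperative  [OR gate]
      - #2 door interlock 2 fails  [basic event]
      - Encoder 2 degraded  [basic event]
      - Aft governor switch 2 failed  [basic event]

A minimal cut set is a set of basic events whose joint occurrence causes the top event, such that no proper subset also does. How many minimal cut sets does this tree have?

Safety circuit unavailable [AND]: one cut set from each child combined → 1 × 1 = 1 cut set(s).
Drive chain unavailable [AND]: one cut set from each child combined → 1 × 1 × 1 = 1 cut set(s).
Leveling path unavailable [OR]: union of children's cut sets → 3 cut set(s).
Controller branch down [AND]: one cut set from each child combined → 1 × 1 × 1 × 1 = 1 cut set(s).
Door loop inoperative [OR]: union of children's cut sets → 3 cut set(s).
Brake release unavailable [AND]: one cut set from each child combined → 1 × 3 = 3 cut set(s).
Elevator stuck between floors [OR]: union of children's cut sets → 6 cut set(s).
Minimal cut sets: {A door interlock lost}; {Encoder is down, South governor switch is down}; {B door operator offline, Redundant safety relay trips, Upper main contactor stuck}; {#2 door interlock 2 fails, Backup leveling sensor stuck, Drive VFD stuck, Outboard hoist motor degraded, Standby brake coil stuck}; {Backup leveling sensor stuck, Drive VFD stuck, Encoder 2 degraded, Outboard hoist motor degraded, Standby brake coil stuck}; {Aft governor switch 2 failed, Backup leveling sensor stuck, Drive VFD stuck, Outboard hoist motor degraded, Standby brake coil stuck}.

6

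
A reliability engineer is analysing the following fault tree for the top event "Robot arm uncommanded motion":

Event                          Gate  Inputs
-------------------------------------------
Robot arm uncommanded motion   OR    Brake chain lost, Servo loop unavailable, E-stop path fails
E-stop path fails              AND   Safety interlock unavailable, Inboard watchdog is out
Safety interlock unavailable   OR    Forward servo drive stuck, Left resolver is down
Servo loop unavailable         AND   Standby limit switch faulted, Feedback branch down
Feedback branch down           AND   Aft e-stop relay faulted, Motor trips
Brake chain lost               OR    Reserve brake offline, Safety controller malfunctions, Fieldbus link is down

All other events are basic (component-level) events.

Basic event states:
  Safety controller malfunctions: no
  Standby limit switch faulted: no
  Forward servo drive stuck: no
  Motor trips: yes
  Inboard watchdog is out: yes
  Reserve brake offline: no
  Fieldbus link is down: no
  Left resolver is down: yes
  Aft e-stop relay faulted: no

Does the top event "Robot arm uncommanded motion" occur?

Yes

Brake chain lost [OR]: Reserve brake offline=not, Safety controller malfunctions=not, Fieldbus link is down=not → no input occurs → does not occur.
Feedback branch down [AND]: Aft e-stop relay faulted=not, Motor trips=occurs → not all inputs occur → does not occur.
Servo loop unavailable [AND]: Standby limit switch faulted=not, Feedback branch down=not → not all inputs occur → does not occur.
Safety interlock unavailable [OR]: Forward servo drive stuck=not, Left resolver is down=occurs → at least one input occurs → occurs.
E-stop path fails [AND]: Safety interlock unavailable=occurs, Inboard watchdog is out=occurs → all inputs occur → occurs.
Robot arm uncommanded motion [OR]: Brake chain lost=not, Servo loop unavailable=not, E-stop path fails=occurs → at least one input occurs → occurs.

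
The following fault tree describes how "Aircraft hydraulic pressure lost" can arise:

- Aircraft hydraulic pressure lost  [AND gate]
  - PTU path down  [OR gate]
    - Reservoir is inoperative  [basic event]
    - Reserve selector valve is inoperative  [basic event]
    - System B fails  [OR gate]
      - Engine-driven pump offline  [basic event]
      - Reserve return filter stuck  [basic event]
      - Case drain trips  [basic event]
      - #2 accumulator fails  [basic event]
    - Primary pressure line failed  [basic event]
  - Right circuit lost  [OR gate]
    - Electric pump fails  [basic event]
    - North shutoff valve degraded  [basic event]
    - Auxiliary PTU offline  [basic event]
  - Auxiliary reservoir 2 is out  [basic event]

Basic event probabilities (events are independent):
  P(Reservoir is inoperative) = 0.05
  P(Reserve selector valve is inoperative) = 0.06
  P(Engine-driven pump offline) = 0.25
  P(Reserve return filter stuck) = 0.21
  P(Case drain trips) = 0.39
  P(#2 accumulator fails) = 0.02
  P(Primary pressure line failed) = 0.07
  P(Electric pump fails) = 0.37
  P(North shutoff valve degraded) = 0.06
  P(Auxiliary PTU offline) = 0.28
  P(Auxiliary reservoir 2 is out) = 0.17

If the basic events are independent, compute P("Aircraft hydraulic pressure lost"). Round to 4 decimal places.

P(System B fails) [OR] = 1 − (1−0.25) × (1−0.21) × (1−0.39) × (1−0.02) = 0.645804
P(PTU path down) [OR] = 1 − (1−0.05) × (1−0.06) × (1−0.645804) × (1−0.07) = 0.705844
P(Right circuit lost) [OR] = 1 − (1−0.37) × (1−0.06) × (1−0.28) = 0.573616
P(Aircraft hydraulic pressure lost) [AND] = 0.705844 × 0.573616 × 0.17 = 0.068830
Rounded to 4 decimal places: P(Aircraft hydraulic pressure lost) ≈ 0.0688.

0.0688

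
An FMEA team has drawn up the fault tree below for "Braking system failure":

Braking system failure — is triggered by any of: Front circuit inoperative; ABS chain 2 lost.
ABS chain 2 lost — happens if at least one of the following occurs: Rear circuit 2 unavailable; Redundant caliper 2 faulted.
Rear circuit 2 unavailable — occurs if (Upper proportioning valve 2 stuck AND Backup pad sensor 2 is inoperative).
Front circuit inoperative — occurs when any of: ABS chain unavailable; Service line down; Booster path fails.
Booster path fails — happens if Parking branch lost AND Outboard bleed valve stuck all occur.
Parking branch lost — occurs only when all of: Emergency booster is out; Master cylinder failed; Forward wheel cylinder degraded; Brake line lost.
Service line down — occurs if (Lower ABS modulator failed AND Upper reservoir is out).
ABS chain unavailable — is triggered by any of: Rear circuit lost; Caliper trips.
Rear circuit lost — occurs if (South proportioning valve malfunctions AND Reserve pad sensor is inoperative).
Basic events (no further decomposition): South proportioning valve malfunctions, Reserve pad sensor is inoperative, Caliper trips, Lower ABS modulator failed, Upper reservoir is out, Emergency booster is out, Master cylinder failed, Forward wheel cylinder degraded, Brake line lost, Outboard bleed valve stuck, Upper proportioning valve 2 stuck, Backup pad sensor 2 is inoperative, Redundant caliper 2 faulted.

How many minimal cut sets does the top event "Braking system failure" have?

6

Rear circuit lost [AND]: one cut set from each child combined → 1 × 1 = 1 cut set(s).
ABS chain unavailable [OR]: union of children's cut sets → 2 cut set(s).
Service line down [AND]: one cut set from each child combined → 1 × 1 = 1 cut set(s).
Parking branch lost [AND]: one cut set from each child combined → 1 × 1 × 1 × 1 = 1 cut set(s).
Booster path fails [AND]: one cut set from each child combined → 1 × 1 = 1 cut set(s).
Front circuit inoperative [OR]: union of children's cut sets → 4 cut set(s).
Rear circuit 2 unavailable [AND]: one cut set from each child combined → 1 × 1 = 1 cut set(s).
ABS chain 2 lost [OR]: union of children's cut sets → 2 cut set(s).
Braking system failure [OR]: union of children's cut sets → 6 cut set(s).
Minimal cut sets: {Reserve pad sensor is inoperative, South proportioning valve malfunctions}; {Caliper trips}; {Lower ABS modulator failed, Upper reservoir is out}; {Brake line lost, Emergency booster is out, Forward wheel cylinder degraded, Master cylinder failed, Outboard bleed valve stuck}; {Backup pad sensor 2 is inoperative, Upper proportioning valve 2 stuck}; {Redundant caliper 2 faulted}.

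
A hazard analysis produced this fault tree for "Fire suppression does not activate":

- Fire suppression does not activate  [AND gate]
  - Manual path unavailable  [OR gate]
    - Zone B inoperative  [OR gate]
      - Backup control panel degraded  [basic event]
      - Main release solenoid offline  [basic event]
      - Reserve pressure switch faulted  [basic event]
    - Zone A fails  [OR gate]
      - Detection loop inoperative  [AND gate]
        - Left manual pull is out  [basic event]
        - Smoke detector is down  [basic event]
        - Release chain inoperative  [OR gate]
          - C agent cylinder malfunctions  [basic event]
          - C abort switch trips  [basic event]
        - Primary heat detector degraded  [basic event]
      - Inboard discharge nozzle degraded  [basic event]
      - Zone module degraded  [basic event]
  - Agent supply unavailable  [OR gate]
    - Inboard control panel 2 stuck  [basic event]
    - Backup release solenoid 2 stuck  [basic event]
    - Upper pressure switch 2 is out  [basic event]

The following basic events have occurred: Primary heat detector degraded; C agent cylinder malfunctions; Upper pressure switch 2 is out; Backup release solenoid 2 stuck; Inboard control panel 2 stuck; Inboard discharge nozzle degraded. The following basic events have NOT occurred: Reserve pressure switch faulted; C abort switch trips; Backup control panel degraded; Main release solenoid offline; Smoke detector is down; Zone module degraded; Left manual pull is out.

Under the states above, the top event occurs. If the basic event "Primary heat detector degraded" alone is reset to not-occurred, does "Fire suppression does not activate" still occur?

Yes

Counterfactual: set "Primary heat detector degraded" to not occurred.
Zone B inoperative [OR]: Backup control panel degraded=not, Main release solenoid offline=not, Reserve pressure switch faulted=not → no input occurs → does not occur.
Release chain inoperative [OR]: C agent cylinder malfunctions=occurs, C abort switch trips=not → at least one input occurs → occurs.
Detection loop inoperative [AND]: Left manual pull is out=not, Smoke detector is down=not, Release chain inoperative=occurs, Primary heat detector degraded=not → not all inputs occur → does not occur.
Zone A fails [OR]: Detection loop inoperative=not, Inboard discharge nozzle degraded=occurs, Zone module degraded=not → at least one input occurs → occurs.
Manual path unavailable [OR]: Zone B inoperative=not, Zone A fails=occurs → at least one input occurs → occurs.
Agent supply unavailable [OR]: Inboard control panel 2 stuck=occurs, Backup release solenoid 2 stuck=occurs, Upper pressure switch 2 is out=occurs → at least one input occurs → occurs.
Fire suppression does not activate [AND]: Manual path unavailable=occurs, Agent supply unavailable=occurs → all inputs occur → occurs.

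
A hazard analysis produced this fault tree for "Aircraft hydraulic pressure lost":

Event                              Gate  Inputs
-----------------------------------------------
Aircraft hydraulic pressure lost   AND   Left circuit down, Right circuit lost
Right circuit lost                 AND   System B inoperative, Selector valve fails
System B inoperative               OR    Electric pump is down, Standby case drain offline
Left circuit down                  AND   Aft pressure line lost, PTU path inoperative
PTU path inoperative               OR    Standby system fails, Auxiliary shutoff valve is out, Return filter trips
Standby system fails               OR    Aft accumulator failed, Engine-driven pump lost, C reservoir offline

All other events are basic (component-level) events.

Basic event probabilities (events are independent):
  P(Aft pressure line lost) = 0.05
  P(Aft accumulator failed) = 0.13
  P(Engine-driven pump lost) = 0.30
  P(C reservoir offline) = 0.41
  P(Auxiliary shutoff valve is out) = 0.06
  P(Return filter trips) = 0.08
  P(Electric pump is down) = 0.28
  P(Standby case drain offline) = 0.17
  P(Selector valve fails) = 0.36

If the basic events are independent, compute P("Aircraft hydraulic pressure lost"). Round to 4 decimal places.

P(Standby system fails) [OR] = 1 − (1−0.13) × (1−0.30) × (1−0.41) = 0.640690
P(PTU path inoperative) [OR] = 1 − (1−0.640690) × (1−0.06) × (1−0.08) = 0.689269
P(Left circuit down) [AND] = 0.05 × 0.689269 = 0.034463
P(System B inoperative) [OR] = 1 − (1−0.28) × (1−0.17) = 0.402400
P(Right circuit lost) [AND] = 0.402400 × 0.36 = 0.144864
P(Aircraft hydraulic pressure lost) [AND] = 0.034463 × 0.144864 = 0.004992
Rounded to 4 decimal places: P(Aircraft hydraulic pressure lost) ≈ 0.0050.

0.0050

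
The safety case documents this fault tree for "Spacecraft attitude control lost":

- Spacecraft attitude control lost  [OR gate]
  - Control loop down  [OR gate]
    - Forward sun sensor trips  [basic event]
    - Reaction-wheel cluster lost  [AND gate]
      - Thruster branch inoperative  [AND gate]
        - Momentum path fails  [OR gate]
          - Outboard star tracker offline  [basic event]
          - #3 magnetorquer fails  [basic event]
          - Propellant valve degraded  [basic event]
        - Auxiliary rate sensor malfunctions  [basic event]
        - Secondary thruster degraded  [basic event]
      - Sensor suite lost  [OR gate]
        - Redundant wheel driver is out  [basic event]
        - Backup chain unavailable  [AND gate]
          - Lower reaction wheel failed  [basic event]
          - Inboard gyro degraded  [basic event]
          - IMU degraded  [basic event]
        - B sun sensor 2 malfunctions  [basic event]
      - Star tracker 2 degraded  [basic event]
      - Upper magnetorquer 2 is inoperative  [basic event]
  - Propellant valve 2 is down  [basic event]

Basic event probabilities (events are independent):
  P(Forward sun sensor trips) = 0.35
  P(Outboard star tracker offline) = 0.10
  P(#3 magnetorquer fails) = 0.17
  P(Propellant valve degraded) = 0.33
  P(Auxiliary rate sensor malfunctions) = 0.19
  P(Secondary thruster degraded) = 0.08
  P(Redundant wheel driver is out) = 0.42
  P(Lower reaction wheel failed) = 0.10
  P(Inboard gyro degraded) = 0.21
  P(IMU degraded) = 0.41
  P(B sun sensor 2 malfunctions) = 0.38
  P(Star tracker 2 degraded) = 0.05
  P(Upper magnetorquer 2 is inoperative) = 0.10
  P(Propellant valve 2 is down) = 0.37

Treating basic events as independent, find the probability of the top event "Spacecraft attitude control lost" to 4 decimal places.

P(Momentum path fails) [OR] = 1 − (1−0.10) × (1−0.17) × (1−0.33) = 0.499510
P(Thruster branch inoperative) [AND] = 0.499510 × 0.19 × 0.08 = 0.007593
P(Backup chain unavailable) [AND] = 0.10 × 0.21 × 0.41 = 0.008610
P(Sensor suite lost) [OR] = 1 − (1−0.42) × (1−0.008610) × (1−0.38) = 0.643496
P(Reaction-wheel cluster lost) [AND] = 0.007593 × 0.643496 × 0.05 × 0.10 = 0.000024
P(Control loop down) [OR] = 1 − (1−0.35) × (1−0.000024) = 0.350016
P(Spacecraft attitude control lost) [OR] = 1 − (1−0.350016) × (1−0.37) = 0.590510
Rounded to 4 decimal places: P(Spacecraft attitude control lost) ≈ 0.5905.

0.5905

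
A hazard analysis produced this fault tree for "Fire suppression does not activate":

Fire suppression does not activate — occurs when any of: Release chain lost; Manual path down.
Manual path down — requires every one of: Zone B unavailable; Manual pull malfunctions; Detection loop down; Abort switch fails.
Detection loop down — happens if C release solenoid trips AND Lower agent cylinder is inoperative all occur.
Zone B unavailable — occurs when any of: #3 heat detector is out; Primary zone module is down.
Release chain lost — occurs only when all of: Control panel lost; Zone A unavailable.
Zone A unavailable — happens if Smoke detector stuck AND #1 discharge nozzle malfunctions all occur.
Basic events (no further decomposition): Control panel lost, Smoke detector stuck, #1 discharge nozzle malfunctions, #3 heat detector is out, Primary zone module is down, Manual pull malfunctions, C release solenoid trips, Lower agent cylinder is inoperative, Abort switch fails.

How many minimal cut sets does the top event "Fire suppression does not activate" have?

3

Zone A unavailable [AND]: one cut set from each child combined → 1 × 1 = 1 cut set(s).
Release chain lost [AND]: one cut set from each child combined → 1 × 1 = 1 cut set(s).
Zone B unavailable [OR]: union of children's cut sets → 2 cut set(s).
Detection loop down [AND]: one cut set from each child combined → 1 × 1 = 1 cut set(s).
Manual path down [AND]: one cut set from each child combined → 2 × 1 × 1 × 1 = 2 cut set(s).
Fire suppression does not activate [OR]: union of children's cut sets → 3 cut set(s).
Minimal cut sets: {#1 discharge nozzle malfunctions, Control panel lost, Smoke detector stuck}; {#3 heat detector is out, Abort switch fails, C release solenoid trips, Lower agent cylinder is inoperative, Manual pull malfunctions}; {Abort switch fails, C release solenoid trips, Lower agent cylinder is inoperative, Manual pull malfunctions, Primary zone module is down}.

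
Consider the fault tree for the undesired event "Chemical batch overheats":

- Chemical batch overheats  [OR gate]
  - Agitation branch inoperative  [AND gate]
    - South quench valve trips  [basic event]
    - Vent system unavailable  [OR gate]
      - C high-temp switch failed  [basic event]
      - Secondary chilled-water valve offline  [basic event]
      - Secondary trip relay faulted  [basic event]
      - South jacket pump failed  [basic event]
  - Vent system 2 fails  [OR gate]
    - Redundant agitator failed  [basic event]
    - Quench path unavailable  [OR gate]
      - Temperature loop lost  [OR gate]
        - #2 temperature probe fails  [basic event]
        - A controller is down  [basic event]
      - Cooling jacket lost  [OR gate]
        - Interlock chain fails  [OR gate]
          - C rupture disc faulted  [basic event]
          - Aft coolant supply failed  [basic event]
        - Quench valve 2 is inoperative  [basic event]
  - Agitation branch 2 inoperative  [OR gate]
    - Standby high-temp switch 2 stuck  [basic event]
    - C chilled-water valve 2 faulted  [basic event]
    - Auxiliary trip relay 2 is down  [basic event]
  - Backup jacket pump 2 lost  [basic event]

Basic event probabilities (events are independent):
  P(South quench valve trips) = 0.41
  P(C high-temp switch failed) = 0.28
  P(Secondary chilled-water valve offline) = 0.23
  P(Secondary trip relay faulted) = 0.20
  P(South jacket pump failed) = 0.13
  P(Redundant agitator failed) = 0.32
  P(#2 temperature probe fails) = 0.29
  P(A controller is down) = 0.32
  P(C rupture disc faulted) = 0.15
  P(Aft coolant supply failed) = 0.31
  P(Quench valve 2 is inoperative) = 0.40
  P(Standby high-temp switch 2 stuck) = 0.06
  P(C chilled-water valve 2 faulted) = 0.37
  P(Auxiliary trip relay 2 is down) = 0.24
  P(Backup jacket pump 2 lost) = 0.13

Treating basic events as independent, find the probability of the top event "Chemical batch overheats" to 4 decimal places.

0.9662

P(Vent system unavailable) [OR] = 1 − (1−0.28) × (1−0.23) × (1−0.20) × (1−0.13) = 0.614138
P(Agitation branch inoperative) [AND] = 0.41 × 0.614138 = 0.251797
P(Temperature loop lost) [OR] = 1 − (1−0.29) × (1−0.32) = 0.517200
P(Interlock chain fails) [OR] = 1 − (1−0.15) × (1−0.31) = 0.413500
P(Cooling jacket lost) [OR] = 1 − (1−0.413500) × (1−0.40) = 0.648100
P(Quench path unavailable) [OR] = 1 − (1−0.517200) × (1−0.648100) = 0.830103
P(Vent system 2 fails) [OR] = 1 − (1−0.32) × (1−0.830103) = 0.884470
P(Agitation branch 2 inoperative) [OR] = 1 − (1−0.06) × (1−0.37) × (1−0.24) = 0.549928
P(Chemical batch overheats) [OR] = 1 − (1−0.251797) × (1−0.884470) × (1−0.549928) × (1−0.13) = 0.966153
Rounded to 4 decimal places: P(Chemical batch overheats) ≈ 0.9662.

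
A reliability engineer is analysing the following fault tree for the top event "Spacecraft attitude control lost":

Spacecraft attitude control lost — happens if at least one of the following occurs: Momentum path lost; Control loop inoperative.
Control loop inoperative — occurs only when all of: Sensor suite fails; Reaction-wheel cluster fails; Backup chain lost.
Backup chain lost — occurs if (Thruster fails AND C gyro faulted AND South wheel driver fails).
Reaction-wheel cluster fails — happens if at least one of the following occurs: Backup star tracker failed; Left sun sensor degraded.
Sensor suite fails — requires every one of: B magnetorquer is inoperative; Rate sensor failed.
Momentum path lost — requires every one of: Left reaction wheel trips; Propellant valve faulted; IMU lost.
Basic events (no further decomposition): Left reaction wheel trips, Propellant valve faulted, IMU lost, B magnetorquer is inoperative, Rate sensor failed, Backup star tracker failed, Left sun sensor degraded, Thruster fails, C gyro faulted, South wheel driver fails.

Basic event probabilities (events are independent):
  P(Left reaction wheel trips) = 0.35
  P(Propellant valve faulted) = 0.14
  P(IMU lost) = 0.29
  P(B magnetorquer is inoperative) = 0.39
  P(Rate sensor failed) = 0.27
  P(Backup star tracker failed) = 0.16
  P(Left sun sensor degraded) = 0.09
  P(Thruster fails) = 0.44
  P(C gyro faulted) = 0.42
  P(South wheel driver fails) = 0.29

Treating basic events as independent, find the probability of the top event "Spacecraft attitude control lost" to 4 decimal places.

0.0155

P(Momentum path lost) [AND] = 0.35 × 0.14 × 0.29 = 0.014210
P(Sensor suite fails) [AND] = 0.39 × 0.27 = 0.105300
P(Reaction-wheel cluster fails) [OR] = 1 − (1−0.16) × (1−0.09) = 0.235600
P(Backup chain lost) [AND] = 0.44 × 0.42 × 0.29 = 0.053592
P(Control loop inoperative) [AND] = 0.105300 × 0.235600 × 0.053592 = 0.001330
P(Spacecraft attitude control lost) [OR] = 1 − (1−0.014210) × (1−0.001330) = 0.015521
Rounded to 4 decimal places: P(Spacecraft attitude control lost) ≈ 0.0155.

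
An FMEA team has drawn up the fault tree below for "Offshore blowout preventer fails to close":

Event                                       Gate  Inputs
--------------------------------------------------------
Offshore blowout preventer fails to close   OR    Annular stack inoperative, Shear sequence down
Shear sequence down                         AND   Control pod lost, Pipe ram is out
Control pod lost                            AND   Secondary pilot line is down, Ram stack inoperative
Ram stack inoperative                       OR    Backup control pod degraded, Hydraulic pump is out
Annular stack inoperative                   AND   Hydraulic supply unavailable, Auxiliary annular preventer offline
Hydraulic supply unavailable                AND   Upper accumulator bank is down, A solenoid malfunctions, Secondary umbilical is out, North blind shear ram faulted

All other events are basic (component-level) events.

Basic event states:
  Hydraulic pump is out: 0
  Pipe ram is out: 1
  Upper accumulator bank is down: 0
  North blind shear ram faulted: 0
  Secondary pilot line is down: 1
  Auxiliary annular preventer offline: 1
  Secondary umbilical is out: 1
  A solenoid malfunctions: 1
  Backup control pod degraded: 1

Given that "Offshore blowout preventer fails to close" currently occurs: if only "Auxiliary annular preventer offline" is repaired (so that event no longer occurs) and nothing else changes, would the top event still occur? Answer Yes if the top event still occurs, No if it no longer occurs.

Counterfactual: set "Auxiliary annular preventer offline" to not occurred.
Hydraulic supply unavailable [AND]: Upper accumulator bank is down=not, A solenoid malfunctions=occurs, Secondary umbilical is out=occurs, North blind shear ram faulted=not → not all inputs occur → does not occur.
Annular stack inoperative [AND]: Hydraulic supply unavailable=not, Auxiliary annular preventer offline=not → not all inputs occur → does not occur.
Ram stack inoperative [OR]: Backup control pod degraded=occurs, Hydraulic pump is out=not → at least one input occurs → occurs.
Control pod lost [AND]: Secondary pilot line is down=occurs, Ram stack inoperative=occurs → all inputs occur → occurs.
Shear sequence down [AND]: Control pod lost=occurs, Pipe ram is out=occurs → all inputs occur → occurs.
Offshore blowout preventer fails to close [OR]: Annular stack inoperative=not, Shear sequence down=occurs → at least one input occurs → occurs.

Yes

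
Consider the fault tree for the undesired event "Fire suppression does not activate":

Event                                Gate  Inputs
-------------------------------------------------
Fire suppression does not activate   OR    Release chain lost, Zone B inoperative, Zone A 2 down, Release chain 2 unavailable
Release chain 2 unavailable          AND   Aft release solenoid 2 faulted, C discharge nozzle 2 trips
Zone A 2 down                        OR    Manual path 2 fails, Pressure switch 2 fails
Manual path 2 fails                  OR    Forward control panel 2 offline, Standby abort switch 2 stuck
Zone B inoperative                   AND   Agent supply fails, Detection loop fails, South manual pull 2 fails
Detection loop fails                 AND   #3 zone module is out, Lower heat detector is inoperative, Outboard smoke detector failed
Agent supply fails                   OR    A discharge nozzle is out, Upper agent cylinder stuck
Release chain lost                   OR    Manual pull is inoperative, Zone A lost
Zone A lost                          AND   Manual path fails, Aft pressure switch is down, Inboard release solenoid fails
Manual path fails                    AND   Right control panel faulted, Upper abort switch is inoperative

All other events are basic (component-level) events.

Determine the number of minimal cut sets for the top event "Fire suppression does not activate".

8

Manual path fails [AND]: one cut set from each child combined → 1 × 1 = 1 cut set(s).
Zone A lost [AND]: one cut set from each child combined → 1 × 1 × 1 = 1 cut set(s).
Release chain lost [OR]: union of children's cut sets → 2 cut set(s).
Agent supply fails [OR]: union of children's cut sets → 2 cut set(s).
Detection loop fails [AND]: one cut set from each child combined → 1 × 1 × 1 = 1 cut set(s).
Zone B inoperative [AND]: one cut set from each child combined → 2 × 1 × 1 = 2 cut set(s).
Manual path 2 fails [OR]: union of children's cut sets → 2 cut set(s).
Zone A 2 down [OR]: union of children's cut sets → 3 cut set(s).
Release chain 2 unavailable [AND]: one cut set from each child combined → 1 × 1 = 1 cut set(s).
Fire suppression does not activate [OR]: union of children's cut sets → 8 cut set(s).
Minimal cut sets: {Manual pull is inoperative}; {Aft pressure switch is down, Inboard release solenoid fails, Right control panel faulted, Upper abort switch is inoperative}; {#3 zone module is out, A discharge nozzle is out, Lower heat detector is inoperative, Outboard smoke detector failed, South manual pull 2 fails}; {#3 zone module is out, Lower heat detector is inoperative, Outboard smoke detector failed, South manual pull 2 fails, Upper agent cylinder stuck}; {Forward control panel 2 offline}; {Standby abort switch 2 stuck}; {Pressure switch 2 fails}; {Aft release solenoid 2 faulted, C discharge nozzle 2 trips}.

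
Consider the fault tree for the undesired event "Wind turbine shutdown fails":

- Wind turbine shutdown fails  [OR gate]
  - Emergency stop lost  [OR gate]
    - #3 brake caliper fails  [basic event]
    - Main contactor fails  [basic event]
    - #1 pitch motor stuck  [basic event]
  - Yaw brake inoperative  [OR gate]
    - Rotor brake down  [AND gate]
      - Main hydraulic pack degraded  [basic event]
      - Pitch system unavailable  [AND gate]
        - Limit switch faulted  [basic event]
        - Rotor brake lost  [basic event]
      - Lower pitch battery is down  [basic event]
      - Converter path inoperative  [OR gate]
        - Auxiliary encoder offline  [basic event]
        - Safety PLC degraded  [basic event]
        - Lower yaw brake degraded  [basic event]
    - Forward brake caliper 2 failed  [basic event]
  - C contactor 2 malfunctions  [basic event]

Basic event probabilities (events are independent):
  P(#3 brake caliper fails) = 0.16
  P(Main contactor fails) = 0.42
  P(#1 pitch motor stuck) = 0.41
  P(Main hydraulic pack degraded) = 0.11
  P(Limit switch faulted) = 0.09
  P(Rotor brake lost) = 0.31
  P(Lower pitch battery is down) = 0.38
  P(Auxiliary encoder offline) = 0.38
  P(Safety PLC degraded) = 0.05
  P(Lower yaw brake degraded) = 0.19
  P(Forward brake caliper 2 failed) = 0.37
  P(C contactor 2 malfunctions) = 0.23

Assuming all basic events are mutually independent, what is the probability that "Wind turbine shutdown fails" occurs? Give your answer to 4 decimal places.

0.8606

P(Emergency stop lost) [OR] = 1 − (1−0.16) × (1−0.42) × (1−0.41) = 0.712552
P(Pitch system unavailable) [AND] = 0.09 × 0.31 = 0.027900
P(Converter path inoperative) [OR] = 1 − (1−0.38) × (1−0.05) × (1−0.19) = 0.522910
P(Rotor brake down) [AND] = 0.11 × 0.027900 × 0.38 × 0.522910 = 0.000610
P(Yaw brake inoperative) [OR] = 1 − (1−0.000610) × (1−0.37) = 0.370384
P(Wind turbine shutdown fails) [OR] = 1 − (1−0.712552) × (1−0.370384) × (1−0.23) = 0.860644
Rounded to 4 decimal places: P(Wind turbine shutdown fails) ≈ 0.8606.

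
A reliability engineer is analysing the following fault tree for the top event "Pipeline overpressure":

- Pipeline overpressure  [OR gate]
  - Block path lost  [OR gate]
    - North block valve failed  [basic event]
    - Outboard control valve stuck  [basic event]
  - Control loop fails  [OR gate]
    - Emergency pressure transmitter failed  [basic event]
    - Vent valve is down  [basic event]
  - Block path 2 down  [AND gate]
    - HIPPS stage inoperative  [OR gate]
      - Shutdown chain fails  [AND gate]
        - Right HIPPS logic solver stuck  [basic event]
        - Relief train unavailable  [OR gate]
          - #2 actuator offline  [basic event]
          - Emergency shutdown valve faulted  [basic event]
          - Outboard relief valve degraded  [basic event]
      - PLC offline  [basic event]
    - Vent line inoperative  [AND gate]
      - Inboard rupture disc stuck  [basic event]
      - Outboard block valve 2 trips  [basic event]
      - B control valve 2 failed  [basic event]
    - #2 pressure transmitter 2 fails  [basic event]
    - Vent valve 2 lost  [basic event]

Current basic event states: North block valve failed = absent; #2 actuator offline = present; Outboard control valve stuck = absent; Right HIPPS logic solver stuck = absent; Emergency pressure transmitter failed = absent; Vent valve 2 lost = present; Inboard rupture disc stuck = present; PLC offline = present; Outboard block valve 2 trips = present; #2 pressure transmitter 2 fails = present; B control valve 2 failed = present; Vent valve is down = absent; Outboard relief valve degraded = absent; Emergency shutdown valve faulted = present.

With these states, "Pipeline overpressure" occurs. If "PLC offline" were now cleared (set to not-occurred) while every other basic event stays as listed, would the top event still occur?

No

Counterfactual: set "PLC offline" to not occurred.
Block path lost [OR]: North block valve failed=not, Outboard control valve stuck=not → no input occurs → does not occur.
Control loop fails [OR]: Emergency pressure transmitter failed=not, Vent valve is down=not → no input occurs → does not occur.
Relief train unavailable [OR]: #2 actuator offline=occurs, Emergency shutdown valve faulted=occurs, Outboard relief valve degraded=not → at least one input occurs → occurs.
Shutdown chain fails [AND]: Right HIPPS logic solver stuck=not, Relief train unavailable=occurs → not all inputs occur → does not occur.
HIPPS stage inoperative [OR]: Shutdown chain fails=not, PLC offline=not → no input occurs → does not occur.
Vent line inoperative [AND]: Inboard rupture disc stuck=occurs, Outboard block valve 2 trips=occurs, B control valve 2 failed=occurs → all inputs occur → occurs.
Block path 2 down [AND]: HIPPS stage inoperative=not, Vent line inoperative=occurs, #2 pressure transmitter 2 fails=occurs, Vent valve 2 lost=occurs → not all inputs occur → does not occur.
Pipeline overpressure [OR]: Block path lost=not, Control loop fails=not, Block path 2 down=not → no input occurs → does not occur.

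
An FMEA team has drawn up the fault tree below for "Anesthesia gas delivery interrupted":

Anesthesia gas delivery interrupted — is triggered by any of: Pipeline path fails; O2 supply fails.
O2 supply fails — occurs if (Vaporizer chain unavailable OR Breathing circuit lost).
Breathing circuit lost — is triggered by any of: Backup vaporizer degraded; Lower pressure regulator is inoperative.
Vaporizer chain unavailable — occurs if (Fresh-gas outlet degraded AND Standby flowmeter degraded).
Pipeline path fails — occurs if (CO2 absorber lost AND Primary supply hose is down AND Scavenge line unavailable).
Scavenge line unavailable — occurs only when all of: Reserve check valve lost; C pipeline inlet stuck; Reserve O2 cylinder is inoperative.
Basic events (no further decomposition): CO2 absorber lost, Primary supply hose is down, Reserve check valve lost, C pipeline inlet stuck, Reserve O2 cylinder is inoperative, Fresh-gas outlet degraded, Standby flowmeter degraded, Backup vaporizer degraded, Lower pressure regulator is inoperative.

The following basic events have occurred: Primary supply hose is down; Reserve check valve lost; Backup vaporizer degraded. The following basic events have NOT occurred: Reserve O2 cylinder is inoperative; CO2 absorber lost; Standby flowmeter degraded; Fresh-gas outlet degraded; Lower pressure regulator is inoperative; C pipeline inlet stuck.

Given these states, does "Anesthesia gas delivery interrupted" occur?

Scavenge line unavailable [AND]: Reserve check valve lost=occurs, C pipeline inlet stuck=not, Reserve O2 cylinder is inoperative=not → not all inputs occur → does not occur.
Pipeline path fails [AND]: CO2 absorber lost=not, Primary supply hose is down=occurs, Scavenge line unavailable=not → not all inputs occur → does not occur.
Vaporizer chain unavailable [AND]: Fresh-gas outlet degraded=not, Standby flowmeter degraded=not → not all inputs occur → does not occur.
Breathing circuit lost [OR]: Backup vaporizer degraded=occurs, Lower pressure regulator is inoperative=not → at least one input occurs → occurs.
O2 supply fails [OR]: Vaporizer chain unavailable=not, Breathing circuit lost=occurs → at least one input occurs → occurs.
Anesthesia gas delivery interrupted [OR]: Pipeline path fails=not, O2 supply fails=occurs → at least one input occurs → occurs.

Yes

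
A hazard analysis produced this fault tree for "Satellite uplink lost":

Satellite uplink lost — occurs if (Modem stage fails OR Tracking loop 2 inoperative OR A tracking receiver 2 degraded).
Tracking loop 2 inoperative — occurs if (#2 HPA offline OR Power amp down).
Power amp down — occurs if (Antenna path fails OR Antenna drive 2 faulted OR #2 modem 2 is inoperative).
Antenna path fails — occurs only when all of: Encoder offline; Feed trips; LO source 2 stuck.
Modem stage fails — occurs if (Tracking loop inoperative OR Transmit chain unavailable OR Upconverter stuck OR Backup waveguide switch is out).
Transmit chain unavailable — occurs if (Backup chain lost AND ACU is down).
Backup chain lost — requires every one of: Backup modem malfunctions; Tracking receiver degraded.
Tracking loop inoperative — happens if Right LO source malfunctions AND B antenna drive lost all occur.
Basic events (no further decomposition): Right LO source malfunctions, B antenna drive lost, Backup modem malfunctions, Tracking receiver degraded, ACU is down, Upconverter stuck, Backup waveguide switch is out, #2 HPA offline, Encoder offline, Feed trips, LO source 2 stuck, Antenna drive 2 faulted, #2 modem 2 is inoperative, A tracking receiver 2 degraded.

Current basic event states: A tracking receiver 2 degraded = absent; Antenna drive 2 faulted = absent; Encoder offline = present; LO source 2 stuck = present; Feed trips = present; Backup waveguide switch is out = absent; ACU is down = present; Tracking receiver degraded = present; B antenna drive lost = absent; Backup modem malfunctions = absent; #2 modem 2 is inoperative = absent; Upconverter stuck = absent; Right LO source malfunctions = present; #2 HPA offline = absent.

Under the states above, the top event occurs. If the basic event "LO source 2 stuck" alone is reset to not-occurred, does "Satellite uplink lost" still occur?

Counterfactual: set "LO source 2 stuck" to not occurred.
Tracking loop inoperative [AND]: Right LO source malfunctions=occurs, B antenna drive lost=not → not all inputs occur → does not occur.
Backup chain lost [AND]: Backup modem malfunctions=not, Tracking receiver degraded=occurs → not all inputs occur → does not occur.
Transmit chain unavailable [AND]: Backup chain lost=not, ACU is down=occurs → not all inputs occur → does not occur.
Modem stage fails [OR]: Tracking loop inoperative=not, Transmit chain unavailable=not, Upconverter stuck=not, Backup waveguide switch is out=not → no input occurs → does not occur.
Antenna path fails [AND]: Encoder offline=occurs, Feed trips=occurs, LO source 2 stuck=not → not all inputs occur → does not occur.
Power amp down [OR]: Antenna path fails=not, Antenna drive 2 faulted=not, #2 modem 2 is inoperative=not → no input occurs → does not occur.
Tracking loop 2 inoperative [OR]: #2 HPA offline=not, Power amp down=not → no input occurs → does not occur.
Satellite uplink lost [OR]: Modem stage fails=not, Tracking loop 2 inoperative=not, A tracking receiver 2 degraded=not → no input occurs → does not occur.

No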